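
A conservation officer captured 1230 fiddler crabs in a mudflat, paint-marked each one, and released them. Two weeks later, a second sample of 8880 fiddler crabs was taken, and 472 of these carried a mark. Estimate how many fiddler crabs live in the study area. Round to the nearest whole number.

N ≈ 23,141

If marked individuals mix randomly, R/C ≈ M/N, giving N ≈ M·C/R.
N = (1230 × 8880) / 472 = 10922400 / 472 ≈ 23140.7 → 23141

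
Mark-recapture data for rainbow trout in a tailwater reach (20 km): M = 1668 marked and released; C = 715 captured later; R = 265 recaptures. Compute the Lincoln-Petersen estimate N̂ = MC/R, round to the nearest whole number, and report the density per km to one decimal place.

density ≈ 225.0 rainbow trout per km

N̂ = 1668·715/265 = 1192620/265 ≈ 4500.45 → 4500
Density = N̂ / area = 4500 / 20 = 225.0 per km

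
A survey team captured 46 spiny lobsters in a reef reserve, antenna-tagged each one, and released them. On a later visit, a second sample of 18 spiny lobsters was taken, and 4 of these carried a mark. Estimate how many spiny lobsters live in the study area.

If marked individuals mix randomly, R/C ≈ M/N, giving N ≈ M·C/R.
N = (46 × 18) / 4 = 828 / 4 = 207

N = 207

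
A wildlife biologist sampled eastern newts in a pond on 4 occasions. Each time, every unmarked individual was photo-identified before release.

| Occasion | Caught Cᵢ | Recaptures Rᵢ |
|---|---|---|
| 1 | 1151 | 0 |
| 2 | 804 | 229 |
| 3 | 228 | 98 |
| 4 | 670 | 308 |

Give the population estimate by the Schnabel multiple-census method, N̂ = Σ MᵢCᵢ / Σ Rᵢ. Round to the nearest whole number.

N ≈ 4035

Marked at large before each occasion: Mᵢ = Σⱼ<ᵢ (Cⱼ − Rⱼ) → M1=0, M2=1151, M3=1726, M4=1856
Σ MᵢCᵢ = 0·1151 + 1151·804 + 1726·228 + 1856·670 = 0 + 925404 + 393528 + 1243520 = 2562452
Σ Rᵢ = 0 + 229 + 98 + 308 = 635
N̂ = 2562452 / 635 ≈ 4035.4 → 4035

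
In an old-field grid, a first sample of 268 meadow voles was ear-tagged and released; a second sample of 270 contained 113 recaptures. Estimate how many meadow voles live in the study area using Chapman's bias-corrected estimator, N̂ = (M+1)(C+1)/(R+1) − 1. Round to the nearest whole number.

N ≈ 638

N̂ = (268+1)(270+1)/(113+1) − 1 = 269·271/114 − 1
= 72899/114 − 1 ≈ 639.46 − 1 ≈ 638.46 → 638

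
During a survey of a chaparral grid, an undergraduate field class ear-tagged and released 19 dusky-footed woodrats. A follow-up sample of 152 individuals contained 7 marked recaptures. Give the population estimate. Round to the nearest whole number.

Lincoln-Petersen assumes M/N = R/C, so N = M·C / R.
N = (19 × 152) / 7 = 2888 / 7 ≈ 412.6 → 413

N ≈ 413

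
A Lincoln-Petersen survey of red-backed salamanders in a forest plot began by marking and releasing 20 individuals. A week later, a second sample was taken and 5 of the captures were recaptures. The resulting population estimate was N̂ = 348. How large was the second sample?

From N = M·C/R: C = N·R / M = 348·5 / 20 = 1740 / 20 = 87.

C = 87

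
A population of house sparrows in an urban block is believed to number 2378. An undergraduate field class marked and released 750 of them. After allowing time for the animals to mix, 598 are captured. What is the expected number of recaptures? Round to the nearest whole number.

Expected recaptures E[R] = M·C / N.
E[R] = 750 × 598 / 2378 = 448500 / 2378 ≈ 188.6 → 189

expected recaptures ≈ 189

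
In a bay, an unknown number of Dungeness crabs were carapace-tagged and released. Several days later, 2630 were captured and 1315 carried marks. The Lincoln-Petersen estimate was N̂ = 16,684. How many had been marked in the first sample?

M = 8342

From N = M·C/R: M = N·R / C = 16684·1315 / 2630 = 21939460 / 2630 = 8342.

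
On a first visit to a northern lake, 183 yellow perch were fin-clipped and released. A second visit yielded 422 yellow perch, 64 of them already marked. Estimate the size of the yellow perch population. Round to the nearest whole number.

N ≈ 1207

Lincoln-Petersen assumes M/N = R/C, so N = M·C / R.
N = (183 × 422) / 64 = 77226 / 64 ≈ 1206.7 → 1207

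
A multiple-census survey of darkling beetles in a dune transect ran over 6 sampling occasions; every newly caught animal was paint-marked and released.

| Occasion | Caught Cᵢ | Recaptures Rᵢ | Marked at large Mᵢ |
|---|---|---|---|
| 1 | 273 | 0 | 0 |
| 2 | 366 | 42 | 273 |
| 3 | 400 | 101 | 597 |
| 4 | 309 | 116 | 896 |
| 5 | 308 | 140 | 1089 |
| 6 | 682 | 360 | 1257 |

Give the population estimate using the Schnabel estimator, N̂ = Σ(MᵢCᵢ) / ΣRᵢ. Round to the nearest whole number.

N ≈ 2382

Σ MᵢCᵢ = 0·273 + 273·366 + 597·400 + 896·309 + 1089·308 + 1257·682 = 0 + 99918 + 238800 + 276864 + 335412 + 857274 = 1808268
Σ Rᵢ = 0 + 42 + 101 + 116 + 140 + 360 = 759
N̂ = 1808268 / 759 ≈ 2382.4 → 2382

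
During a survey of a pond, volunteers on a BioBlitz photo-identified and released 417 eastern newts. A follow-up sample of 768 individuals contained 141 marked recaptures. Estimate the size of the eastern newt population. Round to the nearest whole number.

N ≈ 2271

N = (417 × 768) / 141 = 320256 / 141 ≈ 2271.3 → 2271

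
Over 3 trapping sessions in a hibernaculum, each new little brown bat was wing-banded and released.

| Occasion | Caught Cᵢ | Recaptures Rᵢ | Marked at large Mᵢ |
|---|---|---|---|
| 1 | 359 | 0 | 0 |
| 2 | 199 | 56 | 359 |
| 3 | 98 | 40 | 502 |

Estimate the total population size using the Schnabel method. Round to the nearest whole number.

N ≈ 1257

Σ MᵢCᵢ = 0·359 + 359·199 + 502·98 = 0 + 71441 + 49196 = 120637
Σ Rᵢ = 0 + 56 + 40 = 96
N̂ = 120637 / 96 ≈ 1256.6 → 1257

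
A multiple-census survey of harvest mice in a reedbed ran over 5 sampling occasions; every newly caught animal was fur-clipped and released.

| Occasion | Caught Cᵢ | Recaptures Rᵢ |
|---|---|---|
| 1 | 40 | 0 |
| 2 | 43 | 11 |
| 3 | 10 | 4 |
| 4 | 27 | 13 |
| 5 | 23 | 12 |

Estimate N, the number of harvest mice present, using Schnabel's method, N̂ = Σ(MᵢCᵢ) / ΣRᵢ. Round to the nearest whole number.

N ≈ 167

Marked at large before each occasion: Mᵢ = Σⱼ<ᵢ (Cⱼ − Rⱼ) → M1=0, M2=40, M3=72, M4=78, M5=92
Σ MᵢCᵢ = 0·40 + 40·43 + 72·10 + 78·27 + 92·23 = 0 + 1720 + 720 + 2106 + 2116 = 6662
Σ Rᵢ = 0 + 11 + 4 + 13 + 12 = 40
N̂ = 6662 / 40 ≈ 166.6 → 167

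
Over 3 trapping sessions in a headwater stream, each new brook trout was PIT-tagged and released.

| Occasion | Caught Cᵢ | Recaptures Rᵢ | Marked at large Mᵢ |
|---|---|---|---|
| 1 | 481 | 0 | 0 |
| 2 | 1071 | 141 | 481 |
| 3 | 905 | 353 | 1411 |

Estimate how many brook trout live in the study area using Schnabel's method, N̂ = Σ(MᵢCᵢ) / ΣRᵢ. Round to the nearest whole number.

Σ MᵢCᵢ = 0·481 + 481·1071 + 1411·905 = 0 + 515151 + 1276955 = 1792106
Σ Rᵢ = 0 + 141 + 353 = 494
N̂ = 1792106 / 494 ≈ 3627.7 → 3628

N ≈ 3628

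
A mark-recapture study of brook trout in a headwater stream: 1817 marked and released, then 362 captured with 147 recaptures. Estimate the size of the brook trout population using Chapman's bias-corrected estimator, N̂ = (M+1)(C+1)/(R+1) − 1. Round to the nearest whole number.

N ≈ 4458

N̂ = (1817+1)(362+1)/(147+1) − 1 = 1818·363/148 − 1
= 659934/148 − 1 ≈ 4459.0 − 1 ≈ 4458.0 → 4458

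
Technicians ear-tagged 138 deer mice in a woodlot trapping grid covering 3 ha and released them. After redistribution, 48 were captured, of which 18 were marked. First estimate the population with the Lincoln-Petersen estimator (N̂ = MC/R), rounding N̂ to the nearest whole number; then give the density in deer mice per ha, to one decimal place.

N̂ = 138·48/18 = 6624/18 = 368
Density = N̂ / area = 368 / 3 ≈ 122.67 → 122.7 per ha

density ≈ 122.7 deer mice per ha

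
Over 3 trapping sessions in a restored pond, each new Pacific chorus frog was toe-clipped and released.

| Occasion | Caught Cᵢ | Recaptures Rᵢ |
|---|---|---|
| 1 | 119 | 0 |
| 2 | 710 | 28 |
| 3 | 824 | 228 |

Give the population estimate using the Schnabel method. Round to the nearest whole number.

N ≈ 2908

Marked at large before each occasion: Mᵢ = Σⱼ<ᵢ (Cⱼ − Rⱼ) → M1=0, M2=119, M3=801
Σ MᵢCᵢ = 0·119 + 119·710 + 801·824 = 0 + 84490 + 660024 = 744514
Σ Rᵢ = 0 + 28 + 228 = 256
N̂ = 744514 / 256 ≈ 2908.3 → 2908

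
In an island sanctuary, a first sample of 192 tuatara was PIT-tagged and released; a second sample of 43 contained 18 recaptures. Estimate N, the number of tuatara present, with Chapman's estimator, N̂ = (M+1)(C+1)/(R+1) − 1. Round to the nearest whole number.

N̂ = (192+1)(43+1)/(18+1) − 1 = 193·44/19 − 1
= 8492/19 − 1 ≈ 446.9 − 1 ≈ 445.9 → 446

N ≈ 446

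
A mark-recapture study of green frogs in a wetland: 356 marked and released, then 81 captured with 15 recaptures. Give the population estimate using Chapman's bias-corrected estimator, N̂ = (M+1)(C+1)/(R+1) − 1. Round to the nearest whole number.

N ≈ 1829

N̂ = (356+1)(81+1)/(15+1) − 1 = 357·82/16 − 1
= 29274/16 − 1 ≈ 1829.6 − 1 ≈ 1828.6 → 1829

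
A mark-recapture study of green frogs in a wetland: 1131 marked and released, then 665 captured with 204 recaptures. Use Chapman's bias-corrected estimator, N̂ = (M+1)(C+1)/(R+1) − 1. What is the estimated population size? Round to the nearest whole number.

N̂ = (1131+1)(665+1)/(204+1) − 1 = 1132·666/205 − 1
= 753912/205 − 1 ≈ 3677.6 − 1 ≈ 3676.6 → 3677

N ≈ 3677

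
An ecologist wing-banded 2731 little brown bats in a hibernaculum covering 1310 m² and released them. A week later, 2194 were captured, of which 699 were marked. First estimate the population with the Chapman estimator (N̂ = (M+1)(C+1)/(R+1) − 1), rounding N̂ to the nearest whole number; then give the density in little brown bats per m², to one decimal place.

density ≈ 6.5 little brown bats per m²

N̂ = 2732·2195/700 − 1 = 5996740/700 − 1 ≈ 8565.8 → 8566
Density = N̂ / area = 8566 / 1310 ≈ 6.54 → 6.5 per m²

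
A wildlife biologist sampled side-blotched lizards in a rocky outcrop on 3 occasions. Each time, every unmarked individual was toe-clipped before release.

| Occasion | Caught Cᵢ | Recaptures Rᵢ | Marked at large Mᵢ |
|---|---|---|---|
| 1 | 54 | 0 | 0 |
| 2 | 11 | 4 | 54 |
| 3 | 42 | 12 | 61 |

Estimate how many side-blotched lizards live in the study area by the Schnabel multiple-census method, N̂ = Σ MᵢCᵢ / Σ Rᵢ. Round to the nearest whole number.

Σ MᵢCᵢ = 0·54 + 54·11 + 61·42 = 0 + 594 + 2562 = 3156
Σ Rᵢ = 0 + 4 + 12 = 16
N̂ = 3156 / 16 ≈ 197.2 → 197

N ≈ 197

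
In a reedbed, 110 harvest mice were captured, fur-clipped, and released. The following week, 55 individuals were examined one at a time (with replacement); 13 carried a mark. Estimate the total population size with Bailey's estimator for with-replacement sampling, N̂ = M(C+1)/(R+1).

N̂ = 110·(55+1)/(13+1) = 110·56/14 = 6160/14 = 440

N = 440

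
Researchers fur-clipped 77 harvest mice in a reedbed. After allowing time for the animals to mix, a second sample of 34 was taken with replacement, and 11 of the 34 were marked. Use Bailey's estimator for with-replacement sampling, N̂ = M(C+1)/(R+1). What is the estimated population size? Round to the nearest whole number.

N̂ = 77·(34+1)/(11+1) = 77·35/12 = 2695/12 ≈ 224.6 → 225

N ≈ 225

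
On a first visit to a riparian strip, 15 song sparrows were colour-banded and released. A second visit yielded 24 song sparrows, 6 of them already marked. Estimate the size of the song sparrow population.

N = 60

Lincoln-Petersen assumes M/N = R/C, so N = M·C / R.
N = (15 × 24) / 6 = 360 / 6 = 60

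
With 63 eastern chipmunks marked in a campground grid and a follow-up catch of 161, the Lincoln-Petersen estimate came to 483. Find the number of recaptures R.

From N = M·C/R: R = M·C / N = 63·161 / 483 = 10143 / 483 = 21.

R = 21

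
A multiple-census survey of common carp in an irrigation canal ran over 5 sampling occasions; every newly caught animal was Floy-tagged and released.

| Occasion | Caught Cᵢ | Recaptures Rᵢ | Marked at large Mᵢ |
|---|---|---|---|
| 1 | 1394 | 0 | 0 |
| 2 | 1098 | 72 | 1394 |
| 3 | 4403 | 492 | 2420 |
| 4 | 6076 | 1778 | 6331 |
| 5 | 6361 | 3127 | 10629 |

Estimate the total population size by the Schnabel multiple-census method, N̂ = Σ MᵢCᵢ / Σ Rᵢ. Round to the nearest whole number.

N ≈ 21,624

Σ MᵢCᵢ = 0·1394 + 1394·1098 + 2420·4403 + 6331·6076 + 10629·6361 = 0 + 1530612 + 10655260 + 38467156 + 67611069 = 118264097
Σ Rᵢ = 0 + 72 + 492 + 1778 + 3127 = 5469
N̂ = 118264097 / 5469 ≈ 21624.4 → 21624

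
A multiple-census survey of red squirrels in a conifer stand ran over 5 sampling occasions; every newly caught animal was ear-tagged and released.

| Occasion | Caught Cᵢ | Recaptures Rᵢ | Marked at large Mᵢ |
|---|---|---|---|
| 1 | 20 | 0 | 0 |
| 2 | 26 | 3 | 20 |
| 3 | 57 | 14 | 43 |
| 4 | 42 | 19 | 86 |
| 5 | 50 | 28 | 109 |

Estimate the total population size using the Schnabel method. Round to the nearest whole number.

N ≈ 188

Σ MᵢCᵢ = 0·20 + 20·26 + 43·57 + 86·42 + 109·50 = 0 + 520 + 2451 + 3612 + 5450 = 12033
Σ Rᵢ = 0 + 3 + 14 + 19 + 28 = 64
N̂ = 12033 / 64 ≈ 188.0 → 188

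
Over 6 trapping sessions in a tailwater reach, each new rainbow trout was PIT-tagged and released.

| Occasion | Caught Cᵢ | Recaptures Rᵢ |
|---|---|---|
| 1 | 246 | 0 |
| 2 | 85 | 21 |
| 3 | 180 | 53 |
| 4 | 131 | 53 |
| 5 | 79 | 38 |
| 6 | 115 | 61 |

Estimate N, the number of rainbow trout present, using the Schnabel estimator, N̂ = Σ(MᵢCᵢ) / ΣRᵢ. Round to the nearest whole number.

N ≈ 1056

Marked at large before each occasion: Mᵢ = Σⱼ<ᵢ (Cⱼ − Rⱼ) → M1=0, M2=246, M3=310, M4=437, M5=515, M6=556
Σ MᵢCᵢ = 0·246 + 246·85 + 310·180 + 437·131 + 515·79 + 556·115 = 0 + 20910 + 55800 + 57247 + 40685 + 63940 = 238582
Σ Rᵢ = 0 + 21 + 53 + 53 + 38 + 61 = 226
N̂ = 238582 / 226 ≈ 1055.7 → 1056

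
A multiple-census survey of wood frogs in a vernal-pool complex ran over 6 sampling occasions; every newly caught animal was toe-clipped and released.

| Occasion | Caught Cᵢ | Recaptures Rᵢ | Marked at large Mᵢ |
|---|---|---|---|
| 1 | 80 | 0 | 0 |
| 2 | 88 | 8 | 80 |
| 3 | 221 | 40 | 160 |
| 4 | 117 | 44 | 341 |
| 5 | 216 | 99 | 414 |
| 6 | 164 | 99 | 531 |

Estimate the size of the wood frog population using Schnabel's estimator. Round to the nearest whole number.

Σ MᵢCᵢ = 0·80 + 80·88 + 160·221 + 341·117 + 414·216 + 531·164 = 0 + 7040 + 35360 + 39897 + 89424 + 87084 = 258805
Σ Rᵢ = 0 + 8 + 40 + 44 + 99 + 99 = 290
N̂ = 258805 / 290 ≈ 892.4 → 892

N ≈ 892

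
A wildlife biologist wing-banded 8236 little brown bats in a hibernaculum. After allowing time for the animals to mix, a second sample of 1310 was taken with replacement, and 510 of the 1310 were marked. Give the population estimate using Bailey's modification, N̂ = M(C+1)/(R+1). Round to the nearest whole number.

N̂ = 8236·(1310+1)/(510+1) = 8236·1311/511 = 10797396/511 ≈ 21129.9 → 21130

N ≈ 21,130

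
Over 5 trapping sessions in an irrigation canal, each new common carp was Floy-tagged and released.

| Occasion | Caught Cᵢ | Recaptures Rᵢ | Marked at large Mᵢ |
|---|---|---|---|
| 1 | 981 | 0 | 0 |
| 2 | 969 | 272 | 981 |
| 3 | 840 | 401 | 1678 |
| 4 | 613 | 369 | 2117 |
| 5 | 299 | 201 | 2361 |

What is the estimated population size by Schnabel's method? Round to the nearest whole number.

N ≈ 3511

Σ MᵢCᵢ = 0·981 + 981·969 + 1678·840 + 2117·613 + 2361·299 = 0 + 950589 + 1409520 + 1297721 + 705939 = 4363769
Σ Rᵢ = 0 + 272 + 401 + 369 + 201 = 1243
N̂ = 4363769 / 1243 ≈ 3510.7 → 3511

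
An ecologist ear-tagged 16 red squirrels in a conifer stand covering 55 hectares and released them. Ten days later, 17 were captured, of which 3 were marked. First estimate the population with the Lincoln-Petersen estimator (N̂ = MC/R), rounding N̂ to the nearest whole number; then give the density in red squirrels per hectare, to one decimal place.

density ≈ 1.7 red squirrels per hectare

N̂ = 16·17/3 = 272/3 ≈ 90.7 → 91
Density = N̂ / area = 91 / 55 ≈ 1.65 → 1.7 per hectare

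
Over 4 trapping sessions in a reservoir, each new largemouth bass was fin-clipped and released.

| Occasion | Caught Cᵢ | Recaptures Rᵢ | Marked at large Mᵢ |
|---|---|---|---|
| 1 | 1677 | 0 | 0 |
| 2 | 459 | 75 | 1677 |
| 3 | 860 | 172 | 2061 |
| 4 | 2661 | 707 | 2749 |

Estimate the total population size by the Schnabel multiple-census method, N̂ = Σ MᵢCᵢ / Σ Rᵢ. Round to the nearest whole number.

N ≈ 10,333

Σ MᵢCᵢ = 0·1677 + 1677·459 + 2061·860 + 2749·2661 = 0 + 769743 + 1772460 + 7315089 = 9857292
Σ Rᵢ = 0 + 75 + 172 + 707 = 954
N̂ = 9857292 / 954 ≈ 10332.6 → 10333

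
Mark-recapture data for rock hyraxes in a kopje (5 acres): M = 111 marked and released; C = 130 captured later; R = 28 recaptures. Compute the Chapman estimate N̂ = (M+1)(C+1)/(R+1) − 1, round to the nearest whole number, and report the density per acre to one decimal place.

density ≈ 101.0 rock hyraxes per acre

N̂ = 112·131/29 − 1 = 14672/29 − 1 ≈ 504.9 → 505
Density = N̂ / area = 505 / 5 = 101.0 per acre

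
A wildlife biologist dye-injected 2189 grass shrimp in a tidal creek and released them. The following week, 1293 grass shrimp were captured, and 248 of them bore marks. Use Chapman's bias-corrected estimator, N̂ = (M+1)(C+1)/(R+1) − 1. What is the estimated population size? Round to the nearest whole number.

N ≈ 11,380

N̂ = (2189+1)(1293+1)/(248+1) − 1 = 2190·1294/249 − 1
= 2833860/249 − 1 ≈ 11381.0 − 1 ≈ 11380.0 → 11380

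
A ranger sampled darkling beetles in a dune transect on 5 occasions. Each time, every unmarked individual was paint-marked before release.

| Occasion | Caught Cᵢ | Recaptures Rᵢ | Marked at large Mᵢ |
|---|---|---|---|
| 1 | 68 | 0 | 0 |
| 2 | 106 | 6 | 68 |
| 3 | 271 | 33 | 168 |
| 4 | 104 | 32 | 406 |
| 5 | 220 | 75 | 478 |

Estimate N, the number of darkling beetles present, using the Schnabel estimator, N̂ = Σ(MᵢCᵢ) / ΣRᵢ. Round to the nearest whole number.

N ≈ 1371

Σ MᵢCᵢ = 0·68 + 68·106 + 168·271 + 406·104 + 478·220 = 0 + 7208 + 45528 + 42224 + 105160 = 200120
Σ Rᵢ = 0 + 6 + 33 + 32 + 75 = 146
N̂ = 200120 / 146 ≈ 1370.7 → 1371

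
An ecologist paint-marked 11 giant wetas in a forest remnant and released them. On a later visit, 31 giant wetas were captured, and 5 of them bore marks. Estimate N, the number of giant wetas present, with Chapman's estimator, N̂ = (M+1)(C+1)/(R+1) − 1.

N = 63

N̂ = (11+1)(31+1)/(5+1) − 1 = 12·32/6 − 1
= 384/6 − 1 = 64 − 1 = 63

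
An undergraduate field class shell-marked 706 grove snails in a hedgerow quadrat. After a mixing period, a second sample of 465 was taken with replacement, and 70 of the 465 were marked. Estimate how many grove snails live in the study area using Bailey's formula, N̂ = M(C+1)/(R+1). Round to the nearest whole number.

N̂ = 706·(465+1)/(70+1) = 706·466/71 = 328996/71 ≈ 4633.7 → 4634

N ≈ 4634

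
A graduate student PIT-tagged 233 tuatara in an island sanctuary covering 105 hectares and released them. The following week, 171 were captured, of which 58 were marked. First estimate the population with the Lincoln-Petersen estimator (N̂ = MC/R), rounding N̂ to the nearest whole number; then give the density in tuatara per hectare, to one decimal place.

N̂ = 233·171/58 = 39843/58 ≈ 686.9 → 687
Density = N̂ / area = 687 / 105 ≈ 6.54 → 6.5 per hectare

density ≈ 6.5 tuatara per hectare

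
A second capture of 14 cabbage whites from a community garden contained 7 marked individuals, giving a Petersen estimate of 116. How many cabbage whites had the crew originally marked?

M = 58

From N = M·C/R: M = N·R / C = 116·7 / 14 = 812 / 14 = 58.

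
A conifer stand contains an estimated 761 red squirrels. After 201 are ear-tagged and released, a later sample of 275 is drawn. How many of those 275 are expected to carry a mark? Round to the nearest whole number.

The marked fraction of the population is 201/761, so in a sample of 275 expect C·(M/N) marked.
E[R] = 201 × 275 / 761 = 55275 / 761 ≈ 72.6 → 73

expected recaptures ≈ 73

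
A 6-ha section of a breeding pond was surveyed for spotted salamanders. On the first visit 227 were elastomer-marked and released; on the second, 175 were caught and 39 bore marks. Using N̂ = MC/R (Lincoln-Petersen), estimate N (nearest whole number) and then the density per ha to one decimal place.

N̂ = 227·175/39 = 39725/39 ≈ 1018.6 → 1019
Density = N̂ / area = 1019 / 6 ≈ 169.83 → 169.8 per ha

density ≈ 169.8 spotted salamanders per ha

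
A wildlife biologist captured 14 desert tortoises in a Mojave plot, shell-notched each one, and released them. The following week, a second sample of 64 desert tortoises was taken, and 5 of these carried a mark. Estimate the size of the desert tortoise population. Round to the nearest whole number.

The marked fraction in the recapture sample should equal the marked fraction in the population: 5/64 = 14/N.
N = (14 × 64) / 5 = 896 / 5 ≈ 179.2 → 179

N ≈ 179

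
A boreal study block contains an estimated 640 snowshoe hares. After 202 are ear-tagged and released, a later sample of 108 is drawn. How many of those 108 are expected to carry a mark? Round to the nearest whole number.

expected recaptures ≈ 34

Expected recaptures E[R] = M·C / N.
E[R] = 202 × 108 / 640 = 21816 / 640 ≈ 34.1 → 34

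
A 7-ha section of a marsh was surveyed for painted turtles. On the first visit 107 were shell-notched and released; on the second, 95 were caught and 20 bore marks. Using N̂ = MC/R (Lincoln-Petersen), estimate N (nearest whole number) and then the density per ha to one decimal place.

N̂ = 107·95/20 = 10165/20 ≈ 508.2 → 508
Density = N̂ / area = 508 / 7 ≈ 72.57 → 72.6 per ha

density ≈ 72.6 painted turtles per ha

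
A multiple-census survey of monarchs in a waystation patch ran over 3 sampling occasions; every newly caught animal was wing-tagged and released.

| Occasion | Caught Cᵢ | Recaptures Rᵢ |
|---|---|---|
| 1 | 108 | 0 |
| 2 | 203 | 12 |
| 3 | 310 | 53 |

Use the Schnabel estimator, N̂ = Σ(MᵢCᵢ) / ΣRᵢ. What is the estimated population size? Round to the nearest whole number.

N ≈ 1763

Marked at large before each occasion: Mᵢ = Σⱼ<ᵢ (Cⱼ − Rⱼ) → M1=0, M2=108, M3=299
Σ MᵢCᵢ = 0·108 + 108·203 + 299·310 = 0 + 21924 + 92690 = 114614
Σ Rᵢ = 0 + 12 + 53 = 65
N̂ = 114614 / 65 ≈ 1763.3 → 1763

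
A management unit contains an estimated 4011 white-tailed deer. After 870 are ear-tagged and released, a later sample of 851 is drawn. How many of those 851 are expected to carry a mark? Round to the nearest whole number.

expected recaptures ≈ 185

The marked fraction of the population is 870/4011, so in a sample of 851 expect C·(M/N) marked.
E[R] = 870 × 851 / 4011 = 740370 / 4011 ≈ 184.6 → 185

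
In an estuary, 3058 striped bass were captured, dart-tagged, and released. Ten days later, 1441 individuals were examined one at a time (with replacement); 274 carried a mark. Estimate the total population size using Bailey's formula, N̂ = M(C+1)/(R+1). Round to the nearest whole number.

N̂ = 3058·(1441+1)/(274+1) = 3058·1442/275 = 4409636/275 ≈ 16035.0 → 16035

N ≈ 16,035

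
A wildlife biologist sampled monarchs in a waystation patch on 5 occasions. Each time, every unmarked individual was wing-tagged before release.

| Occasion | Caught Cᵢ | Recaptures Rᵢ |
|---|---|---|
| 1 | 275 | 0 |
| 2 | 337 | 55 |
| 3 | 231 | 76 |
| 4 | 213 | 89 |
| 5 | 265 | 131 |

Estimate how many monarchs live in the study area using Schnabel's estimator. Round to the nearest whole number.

N ≈ 1694

Marked at large before each occasion: Mᵢ = Σⱼ<ᵢ (Cⱼ − Rⱼ) → M1=0, M2=275, M3=557, M4=712, M5=836
Σ MᵢCᵢ = 0·275 + 275·337 + 557·231 + 712·213 + 836·265 = 0 + 92675 + 128667 + 151656 + 221540 = 594538
Σ Rᵢ = 0 + 55 + 76 + 89 + 131 = 351
N̂ = 594538 / 351 ≈ 1693.8 → 1694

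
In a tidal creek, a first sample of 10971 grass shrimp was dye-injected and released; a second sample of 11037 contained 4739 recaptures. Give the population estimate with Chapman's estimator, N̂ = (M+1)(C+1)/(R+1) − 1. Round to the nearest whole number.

N̂ = (10971+1)(11037+1)/(4739+1) − 1 = 10972·11038/4740 − 1
= 121108936/4740 − 1 ≈ 25550.4 − 1 ≈ 25549.4 → 25549

N ≈ 25,549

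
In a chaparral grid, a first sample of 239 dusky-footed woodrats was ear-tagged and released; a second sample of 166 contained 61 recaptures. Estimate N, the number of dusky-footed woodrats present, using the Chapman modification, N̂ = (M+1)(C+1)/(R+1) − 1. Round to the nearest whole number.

N̂ = (239+1)(166+1)/(61+1) − 1 = 240·167/62 − 1
= 40080/62 − 1 ≈ 646.45 − 1 ≈ 645.45 → 645

N ≈ 645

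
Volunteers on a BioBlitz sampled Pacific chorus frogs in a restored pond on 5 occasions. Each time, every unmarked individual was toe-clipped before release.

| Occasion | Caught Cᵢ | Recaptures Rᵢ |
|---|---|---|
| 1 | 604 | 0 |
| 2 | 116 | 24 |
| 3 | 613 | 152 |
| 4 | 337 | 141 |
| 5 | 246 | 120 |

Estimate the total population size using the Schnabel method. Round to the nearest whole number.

Marked at large before each occasion: Mᵢ = Σⱼ<ᵢ (Cⱼ − Rⱼ) → M1=0, M2=604, M3=696, M4=1157, M5=1353
Σ MᵢCᵢ = 0·604 + 604·116 + 696·613 + 1157·337 + 1353·246 = 0 + 70064 + 426648 + 389909 + 332838 = 1219459
Σ Rᵢ = 0 + 24 + 152 + 141 + 120 = 437
N̂ = 1219459 / 437 ≈ 2790.5 → 2791

N ≈ 2791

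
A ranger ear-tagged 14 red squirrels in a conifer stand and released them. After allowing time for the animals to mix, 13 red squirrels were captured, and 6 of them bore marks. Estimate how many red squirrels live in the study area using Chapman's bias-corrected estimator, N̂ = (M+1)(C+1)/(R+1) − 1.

N = 29

N̂ = (14+1)(13+1)/(6+1) − 1 = 15·14/7 − 1
= 210/7 − 1 = 30 − 1 = 29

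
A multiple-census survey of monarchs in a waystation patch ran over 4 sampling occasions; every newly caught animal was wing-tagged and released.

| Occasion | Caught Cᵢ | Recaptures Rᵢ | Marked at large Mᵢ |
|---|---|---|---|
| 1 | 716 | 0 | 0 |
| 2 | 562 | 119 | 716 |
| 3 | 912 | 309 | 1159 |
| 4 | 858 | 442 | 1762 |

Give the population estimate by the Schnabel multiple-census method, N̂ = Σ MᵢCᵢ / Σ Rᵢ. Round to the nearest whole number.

N ≈ 3415

Σ MᵢCᵢ = 0·716 + 716·562 + 1159·912 + 1762·858 = 0 + 402392 + 1057008 + 1511796 = 2971196
Σ Rᵢ = 0 + 119 + 309 + 442 = 870
N̂ = 2971196 / 870 ≈ 3415.2 → 3415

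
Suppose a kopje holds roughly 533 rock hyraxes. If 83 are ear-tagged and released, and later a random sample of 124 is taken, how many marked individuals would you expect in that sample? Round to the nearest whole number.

The marked fraction of the population is 83/533, so in a sample of 124 expect C·(M/N) marked.
E[R] = 83 × 124 / 533 = 10292 / 533 ≈ 19.3 → 19

expected recaptures ≈ 19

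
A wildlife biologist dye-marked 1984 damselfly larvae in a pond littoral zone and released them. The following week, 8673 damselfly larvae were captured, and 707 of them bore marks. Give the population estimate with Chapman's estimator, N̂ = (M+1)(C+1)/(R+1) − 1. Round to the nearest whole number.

N ≈ 24,318

N̂ = (1984+1)(8673+1)/(707+1) − 1 = 1985·8674/708 − 1
= 17217890/708 − 1 ≈ 24319.1 − 1 ≈ 24318.1 → 24318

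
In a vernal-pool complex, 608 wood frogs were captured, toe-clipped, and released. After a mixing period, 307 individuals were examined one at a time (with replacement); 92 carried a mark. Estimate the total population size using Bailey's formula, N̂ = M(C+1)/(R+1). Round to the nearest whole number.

N̂ = 608·(307+1)/(92+1) = 608·308/93 = 187264/93 ≈ 2013.6 → 2014

N ≈ 2014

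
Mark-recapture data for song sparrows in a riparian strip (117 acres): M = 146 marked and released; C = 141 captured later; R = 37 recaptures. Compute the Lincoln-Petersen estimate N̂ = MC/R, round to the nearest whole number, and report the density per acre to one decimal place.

N̂ = 146·141/37 = 20586/37 ≈ 556.4 → 556
Density = N̂ / area = 556 / 117 ≈ 4.75 → 4.8 per acre

density ≈ 4.8 song sparrows per acre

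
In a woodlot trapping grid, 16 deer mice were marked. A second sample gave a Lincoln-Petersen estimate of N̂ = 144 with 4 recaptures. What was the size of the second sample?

From N = M·C/R: C = N·R / M = 144·4 / 16 = 576 / 16 = 36.

C = 36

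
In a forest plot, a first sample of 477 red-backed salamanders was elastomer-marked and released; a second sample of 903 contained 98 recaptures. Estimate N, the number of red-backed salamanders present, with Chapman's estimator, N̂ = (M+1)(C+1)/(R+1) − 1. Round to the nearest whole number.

N̂ = (477+1)(903+1)/(98+1) − 1 = 478·904/99 − 1
= 432112/99 − 1 ≈ 4364.8 − 1 ≈ 4363.8 → 4364

N ≈ 4364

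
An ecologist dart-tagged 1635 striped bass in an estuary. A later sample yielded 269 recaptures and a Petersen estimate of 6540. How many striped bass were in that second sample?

C = 1076

From N = M·C/R: C = N·R / M = 6540·269 / 1635 = 1759260 / 1635 = 1076.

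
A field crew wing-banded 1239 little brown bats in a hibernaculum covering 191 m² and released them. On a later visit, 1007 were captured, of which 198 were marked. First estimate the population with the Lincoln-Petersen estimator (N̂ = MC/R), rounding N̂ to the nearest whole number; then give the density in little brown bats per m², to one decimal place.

density ≈ 33.0 little brown bats per m²

N̂ = 1239·1007/198 = 1247673/198 ≈ 6301.4 → 6301
Density = N̂ / area = 6301 / 191 ≈ 32.99 → 33.0 per m²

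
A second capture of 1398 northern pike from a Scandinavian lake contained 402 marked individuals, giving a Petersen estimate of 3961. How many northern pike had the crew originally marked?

M = 1139

From N = M·C/R: M = N·R / C = 3961·402 / 1398 = 1592322 / 1398 = 1139.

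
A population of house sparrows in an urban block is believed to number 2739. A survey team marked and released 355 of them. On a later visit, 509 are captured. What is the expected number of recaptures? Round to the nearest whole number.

Expected recaptures E[R] = M·C / N.
E[R] = 355 × 509 / 2739 = 180695 / 2739 ≈ 66.0 → 66

expected recaptures ≈ 66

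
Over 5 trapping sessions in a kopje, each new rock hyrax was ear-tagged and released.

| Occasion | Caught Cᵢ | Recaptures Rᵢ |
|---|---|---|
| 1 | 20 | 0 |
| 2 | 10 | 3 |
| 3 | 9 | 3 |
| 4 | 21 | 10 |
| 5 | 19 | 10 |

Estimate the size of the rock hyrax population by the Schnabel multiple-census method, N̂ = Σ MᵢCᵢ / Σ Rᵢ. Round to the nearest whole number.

Marked at large before each occasion: Mᵢ = Σⱼ<ᵢ (Cⱼ − Rⱼ) → M1=0, M2=20, M3=27, M4=33, M5=44
Σ MᵢCᵢ = 0·20 + 20·10 + 27·9 + 33·21 + 44·19 = 0 + 200 + 243 + 693 + 836 = 1972
Σ Rᵢ = 0 + 3 + 3 + 10 + 10 = 26
N̂ = 1972 / 26 ≈ 75.8 → 76

N ≈ 76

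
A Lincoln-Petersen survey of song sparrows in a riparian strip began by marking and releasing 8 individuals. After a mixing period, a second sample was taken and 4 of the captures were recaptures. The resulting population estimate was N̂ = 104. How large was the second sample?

C = 52

From N = M·C/R: C = N·R / M = 104·4 / 8 = 416 / 8 = 52.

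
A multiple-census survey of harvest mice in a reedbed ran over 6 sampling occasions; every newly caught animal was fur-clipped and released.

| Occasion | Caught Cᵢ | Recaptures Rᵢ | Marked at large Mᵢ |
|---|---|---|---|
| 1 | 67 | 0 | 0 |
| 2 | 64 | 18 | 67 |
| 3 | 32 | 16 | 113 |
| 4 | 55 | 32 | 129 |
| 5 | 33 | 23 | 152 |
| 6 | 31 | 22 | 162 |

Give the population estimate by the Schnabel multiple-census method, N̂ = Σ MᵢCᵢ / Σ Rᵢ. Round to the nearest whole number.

Σ MᵢCᵢ = 0·67 + 67·64 + 113·32 + 129·55 + 152·33 + 162·31 = 0 + 4288 + 3616 + 7095 + 5016 + 5022 = 25037
Σ Rᵢ = 0 + 18 + 16 + 32 + 23 + 22 = 111
N̂ = 25037 / 111 ≈ 225.6 → 226

N ≈ 226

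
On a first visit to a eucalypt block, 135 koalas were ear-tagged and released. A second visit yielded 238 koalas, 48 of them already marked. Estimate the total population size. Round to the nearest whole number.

N ≈ 669

N = (135 × 238) / 48 = 32130 / 48 ≈ 669.4 → 669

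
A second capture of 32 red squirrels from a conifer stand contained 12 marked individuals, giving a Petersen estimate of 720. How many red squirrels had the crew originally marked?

M = 270

From N = M·C/R: M = N·R / C = 720·12 / 32 = 8640 / 32 = 270.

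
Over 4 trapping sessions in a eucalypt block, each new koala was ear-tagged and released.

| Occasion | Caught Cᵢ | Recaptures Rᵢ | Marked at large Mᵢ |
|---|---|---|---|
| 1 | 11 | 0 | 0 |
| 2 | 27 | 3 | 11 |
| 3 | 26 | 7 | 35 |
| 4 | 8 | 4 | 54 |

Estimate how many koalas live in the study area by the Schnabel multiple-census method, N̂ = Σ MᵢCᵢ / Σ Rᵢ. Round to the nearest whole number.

Σ MᵢCᵢ = 0·11 + 11·27 + 35·26 + 54·8 = 0 + 297 + 910 + 432 = 1639
Σ Rᵢ = 0 + 3 + 7 + 4 = 14
N̂ = 1639 / 14 ≈ 117.1 → 117

N ≈ 117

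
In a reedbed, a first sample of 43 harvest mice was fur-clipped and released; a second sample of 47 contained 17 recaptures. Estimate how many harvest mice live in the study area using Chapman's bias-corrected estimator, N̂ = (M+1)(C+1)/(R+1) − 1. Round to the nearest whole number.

N ≈ 116

N̂ = (43+1)(47+1)/(17+1) − 1 = 44·48/18 − 1
= 2112/18 − 1 ≈ 117.3 − 1 ≈ 116.3 → 116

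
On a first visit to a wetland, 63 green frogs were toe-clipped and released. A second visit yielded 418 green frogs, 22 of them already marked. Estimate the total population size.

N = (63 × 418) / 22 = 26334 / 22 = 1197

N = 1197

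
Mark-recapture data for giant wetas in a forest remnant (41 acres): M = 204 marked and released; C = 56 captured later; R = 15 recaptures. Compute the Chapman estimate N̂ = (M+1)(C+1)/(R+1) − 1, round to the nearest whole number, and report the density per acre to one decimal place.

N̂ = 205·57/16 − 1 = 11685/16 − 1 ≈ 729.3 → 729
Density = N̂ / area = 729 / 41 ≈ 17.78 → 17.8 per acre

density ≈ 17.8 giant wetas per acre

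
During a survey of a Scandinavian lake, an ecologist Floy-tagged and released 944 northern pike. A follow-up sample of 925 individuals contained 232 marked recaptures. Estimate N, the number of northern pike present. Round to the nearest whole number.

N ≈ 3764

Lincoln-Petersen assumes M/N = R/C, so N = M·C / R.
N = (944 × 925) / 232 = 873200 / 232 ≈ 3763.8 → 3764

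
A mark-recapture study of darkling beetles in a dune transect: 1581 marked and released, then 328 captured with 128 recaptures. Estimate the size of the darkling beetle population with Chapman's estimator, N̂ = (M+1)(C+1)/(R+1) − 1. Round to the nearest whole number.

N ≈ 4034

N̂ = (1581+1)(328+1)/(128+1) − 1 = 1582·329/129 − 1
= 520478/129 − 1 ≈ 4034.7 − 1 ≈ 4033.7 → 4034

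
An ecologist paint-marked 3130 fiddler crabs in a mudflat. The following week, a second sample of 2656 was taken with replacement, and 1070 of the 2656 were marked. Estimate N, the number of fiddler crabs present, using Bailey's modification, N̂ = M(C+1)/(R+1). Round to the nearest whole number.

N̂ = 3130·(2656+1)/(1070+1) = 3130·2657/1071 = 8316410/1071 ≈ 7765.1 → 7765

N ≈ 7765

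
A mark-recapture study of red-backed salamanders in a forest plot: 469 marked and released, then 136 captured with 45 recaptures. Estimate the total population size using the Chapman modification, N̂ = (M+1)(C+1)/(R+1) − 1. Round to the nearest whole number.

N̂ = (469+1)(136+1)/(45+1) − 1 = 470·137/46 − 1
= 64390/46 − 1 ≈ 1399.8 − 1 ≈ 1398.8 → 1399

N ≈ 1399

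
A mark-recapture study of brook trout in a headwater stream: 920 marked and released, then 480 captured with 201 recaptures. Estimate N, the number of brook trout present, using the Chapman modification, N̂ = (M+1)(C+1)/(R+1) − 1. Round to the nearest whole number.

N ≈ 2192

N̂ = (920+1)(480+1)/(201+1) − 1 = 921·481/202 − 1
= 443001/202 − 1 ≈ 2193.1 − 1 ≈ 2192.1 → 2192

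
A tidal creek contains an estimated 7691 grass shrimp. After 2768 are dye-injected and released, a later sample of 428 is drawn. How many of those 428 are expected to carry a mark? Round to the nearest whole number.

Expected recaptures E[R] = M·C / N.
E[R] = 2768 × 428 / 7691 = 1184704 / 7691 ≈ 154.0 → 154

expected recaptures ≈ 154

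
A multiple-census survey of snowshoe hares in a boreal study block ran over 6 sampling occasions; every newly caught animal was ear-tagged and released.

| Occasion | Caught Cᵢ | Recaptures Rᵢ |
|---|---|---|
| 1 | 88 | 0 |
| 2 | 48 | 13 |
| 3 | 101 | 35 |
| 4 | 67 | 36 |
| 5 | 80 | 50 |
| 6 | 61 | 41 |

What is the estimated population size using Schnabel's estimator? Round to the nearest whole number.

N ≈ 355

Marked at large before each occasion: Mᵢ = Σⱼ<ᵢ (Cⱼ − Rⱼ) → M1=0, M2=88, M3=123, M4=189, M5=220, M6=250
Σ MᵢCᵢ = 0·88 + 88·48 + 123·101 + 189·67 + 220·80 + 250·61 = 0 + 4224 + 12423 + 12663 + 17600 + 15250 = 62160
Σ Rᵢ = 0 + 13 + 35 + 36 + 50 + 41 = 175
N̂ = 62160 / 175 ≈ 355.2 → 355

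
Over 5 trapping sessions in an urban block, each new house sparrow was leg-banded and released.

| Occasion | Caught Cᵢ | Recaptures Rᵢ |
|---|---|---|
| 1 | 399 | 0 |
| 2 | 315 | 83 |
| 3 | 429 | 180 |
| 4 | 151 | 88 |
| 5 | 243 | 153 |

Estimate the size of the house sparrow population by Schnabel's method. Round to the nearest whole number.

N ≈ 1505

Marked at large before each occasion: Mᵢ = Σⱼ<ᵢ (Cⱼ − Rⱼ) → M1=0, M2=399, M3=631, M4=880, M5=943
Σ MᵢCᵢ = 0·399 + 399·315 + 631·429 + 880·151 + 943·243 = 0 + 125685 + 270699 + 132880 + 229149 = 758413
Σ Rᵢ = 0 + 83 + 180 + 88 + 153 = 504
N̂ = 758413 / 504 ≈ 1504.8 → 1505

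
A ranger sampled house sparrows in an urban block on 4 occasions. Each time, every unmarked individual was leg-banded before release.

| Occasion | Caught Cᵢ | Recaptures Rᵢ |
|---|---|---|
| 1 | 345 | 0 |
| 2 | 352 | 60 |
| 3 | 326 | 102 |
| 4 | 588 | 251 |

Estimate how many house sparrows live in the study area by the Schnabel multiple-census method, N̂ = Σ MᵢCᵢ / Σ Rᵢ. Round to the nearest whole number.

Marked at large before each occasion: Mᵢ = Σⱼ<ᵢ (Cⱼ − Rⱼ) → M1=0, M2=345, M3=637, M4=861
Σ MᵢCᵢ = 0·345 + 345·352 + 637·326 + 861·588 = 0 + 121440 + 207662 + 506268 = 835370
Σ Rᵢ = 0 + 60 + 102 + 251 = 413
N̂ = 835370 / 413 ≈ 2022.7 → 2023

N ≈ 2023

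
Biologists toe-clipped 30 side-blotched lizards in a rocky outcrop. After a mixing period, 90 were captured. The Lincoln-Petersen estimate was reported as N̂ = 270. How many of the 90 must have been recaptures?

R = 10

From N = M·C/R: R = M·C / N = 30·90 / 270 = 2700 / 270 = 10.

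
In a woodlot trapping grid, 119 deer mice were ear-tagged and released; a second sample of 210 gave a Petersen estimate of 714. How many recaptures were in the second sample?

From N = M·C/R: R = M·C / N = 119·210 / 714 = 24990 / 714 = 35.

R = 35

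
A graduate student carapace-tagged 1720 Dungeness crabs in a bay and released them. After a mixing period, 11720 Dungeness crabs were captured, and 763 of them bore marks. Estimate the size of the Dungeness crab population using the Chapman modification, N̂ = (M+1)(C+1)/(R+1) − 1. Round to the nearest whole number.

N ≈ 26,402

N̂ = (1720+1)(11720+1)/(763+1) − 1 = 1721·11721/764 − 1
= 20171841/764 − 1 ≈ 26402.9 − 1 ≈ 26401.9 → 26402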